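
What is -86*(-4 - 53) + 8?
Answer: 4910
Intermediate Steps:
-86*(-4 - 53) + 8 = -86*(-57) + 8 = 4902 + 8 = 4910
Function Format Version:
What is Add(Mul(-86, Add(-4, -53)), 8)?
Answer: 4910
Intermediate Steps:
Add(Mul(-86, Add(-4, -53)), 8) = Add(Mul(-86, -57), 8) = Add(4902, 8) = 4910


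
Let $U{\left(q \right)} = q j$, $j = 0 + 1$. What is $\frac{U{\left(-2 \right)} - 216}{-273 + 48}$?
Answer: $\frac{218}{225} \approx 0.96889$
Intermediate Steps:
$j = 1$
$U{\left(q \right)} = q$ ($U{\left(q \right)} = q 1 = q$)
$\frac{U{\left(-2 \right)} - 216}{-273 + 48} = \frac{-2 - 216}{-273 + 48} = - \frac{218}{-225} = \left(-218\right) \left(- \frac{1}{225}\right) = \frac{218}{225}$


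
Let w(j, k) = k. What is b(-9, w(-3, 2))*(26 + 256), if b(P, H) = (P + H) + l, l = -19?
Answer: -7332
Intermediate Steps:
b(P, H) = -19 + H + P (b(P, H) = (P + H) - 19 = (H + P) - 19 = -19 + H + P)
b(-9, w(-3, 2))*(26 + 256) = (-19 + 2 - 9)*(26 + 256) = -26*282 = -7332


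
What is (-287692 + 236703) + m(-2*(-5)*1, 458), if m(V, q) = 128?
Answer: -50861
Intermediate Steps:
(-287692 + 236703) + m(-2*(-5)*1, 458) = (-287692 + 236703) + 128 = -50989 + 128 = -50861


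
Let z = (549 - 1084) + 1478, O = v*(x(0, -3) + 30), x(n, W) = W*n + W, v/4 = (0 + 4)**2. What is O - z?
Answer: 785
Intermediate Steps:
v = 64 (v = 4*(0 + 4)**2 = 4*4**2 = 4*16 = 64)
x(n, W) = W + W*n
O = 1728 (O = 64*(-3*(1 + 0) + 30) = 64*(-3*1 + 30) = 64*(-3 + 30) = 64*27 = 1728)
z = 943 (z = -535 + 1478 = 943)
O - z = 1728 - 1*943 = 1728 - 943 = 785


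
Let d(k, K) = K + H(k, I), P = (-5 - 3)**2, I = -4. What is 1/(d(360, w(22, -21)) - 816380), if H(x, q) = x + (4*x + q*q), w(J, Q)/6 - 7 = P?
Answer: -1/814138 ≈ -1.2283e-6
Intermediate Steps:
P = 64 (P = (-8)**2 = 64)
w(J, Q) = 426 (w(J, Q) = 42 + 6*64 = 42 + 384 = 426)
H(x, q) = q**2 + 5*x (H(x, q) = x + (4*x + q**2) = x + (q**2 + 4*x) = q**2 + 5*x)
d(k, K) = 16 + K + 5*k (d(k, K) = K + ((-4)**2 + 5*k) = K + (16 + 5*k) = 16 + K + 5*k)
1/(d(360, w(22, -21)) - 816380) = 1/((16 + 426 + 5*360) - 816380) = 1/((16 + 426 + 1800) - 816380) = 1/(2242 - 816380) = 1/(-814138) = -1/814138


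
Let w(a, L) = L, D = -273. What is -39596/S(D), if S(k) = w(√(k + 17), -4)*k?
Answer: -9899/273 ≈ -36.260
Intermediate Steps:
S(k) = -4*k
-39596/S(D) = -39596/((-4*(-273))) = -39596/1092 = -39596*1/1092 = -9899/273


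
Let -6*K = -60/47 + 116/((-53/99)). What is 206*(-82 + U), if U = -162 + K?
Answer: -106567096/2491 ≈ -42781.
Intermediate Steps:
K = 90488/2491 (K = -(-60/47 + 116/((-53/99)))/6 = -(-60*1/47 + 116/((-53*1/99)))/6 = -(-60/47 + 116/(-53/99))/6 = -(-60/47 + 116*(-99/53))/6 = -(-60/47 - 11484/53)/6 = -⅙*(-542928/2491) = 90488/2491 ≈ 36.326)
U = -313054/2491 (U = -162 + 90488/2491 = -313054/2491 ≈ -125.67)
206*(-82 + U) = 206*(-82 - 313054/2491) = 206*(-517316/2491) = -106567096/2491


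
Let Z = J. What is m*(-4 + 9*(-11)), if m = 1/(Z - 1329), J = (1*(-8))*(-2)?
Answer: 103/1313 ≈ 0.078446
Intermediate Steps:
J = 16 (J = -8*(-2) = 16)
Z = 16
m = -1/1313 (m = 1/(16 - 1329) = 1/(-1313) = -1/1313 ≈ -0.00076161)
m*(-4 + 9*(-11)) = -(-4 + 9*(-11))/1313 = -(-4 - 99)/1313 = -1/1313*(-103) = 103/1313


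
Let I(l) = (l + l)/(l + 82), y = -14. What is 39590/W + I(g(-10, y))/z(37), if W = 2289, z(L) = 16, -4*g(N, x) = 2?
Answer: 51623071/2984856 ≈ 17.295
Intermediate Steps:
g(N, x) = -1/2 (g(N, x) = -1/4*2 = -1/2)
I(l) = 2*l/(82 + l) (I(l) = (2*l)/(82 + l) = 2*l/(82 + l))
39590/W + I(g(-10, y))/z(37) = 39590/2289 + (2*(-1/2)/(82 - 1/2))/16 = 39590*(1/2289) + (2*(-1/2)/(163/2))*(1/16) = 39590/2289 + (2*(-1/2)*(2/163))*(1/16) = 39590/2289 - 2/163*1/16 = 39590/2289 - 1/1304 = 51623071/2984856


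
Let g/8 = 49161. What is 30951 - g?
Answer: -362337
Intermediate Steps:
g = 393288 (g = 8*49161 = 393288)
30951 - g = 30951 - 1*393288 = 30951 - 393288 = -362337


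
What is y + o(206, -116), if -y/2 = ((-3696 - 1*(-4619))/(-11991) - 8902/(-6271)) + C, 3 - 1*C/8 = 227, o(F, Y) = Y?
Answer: 260576294050/75195561 ≈ 3465.3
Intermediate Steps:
C = -1792 (C = 24 - 8*227 = 24 - 1816 = -1792)
y = 269298979126/75195561 (y = -2*(((-3696 - 1*(-4619))/(-11991) - 8902/(-6271)) - 1792) = -2*(((-3696 + 4619)*(-1/11991) - 8902*(-1/6271)) - 1792) = -2*((923*(-1/11991) + 8902/6271) - 1792) = -2*((-923/11991 + 8902/6271) - 1792) = -2*(100955749/75195561 - 1792) = -2*(-134649489563/75195561) = 269298979126/75195561 ≈ 3581.3)
y + o(206, -116) = 269298979126/75195561 - 116 = 260576294050/75195561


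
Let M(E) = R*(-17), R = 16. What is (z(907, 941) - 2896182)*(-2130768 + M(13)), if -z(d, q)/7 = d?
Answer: 6185409662240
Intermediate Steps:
z(d, q) = -7*d
M(E) = -272 (M(E) = 16*(-17) = -272)
(z(907, 941) - 2896182)*(-2130768 + M(13)) = (-7*907 - 2896182)*(-2130768 - 272) = (-6349 - 2896182)*(-2131040) = -2902531*(-2131040) = 6185409662240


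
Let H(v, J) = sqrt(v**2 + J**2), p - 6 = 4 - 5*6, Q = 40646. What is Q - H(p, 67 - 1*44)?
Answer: 40646 - sqrt(929) ≈ 40616.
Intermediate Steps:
p = -20 (p = 6 + (4 - 5*6) = 6 + (4 - 30) = 6 - 26 = -20)
H(v, J) = sqrt(J**2 + v**2)
Q - H(p, 67 - 1*44) = 40646 - sqrt((67 - 1*44)**2 + (-20)**2) = 40646 - sqrt((67 - 44)**2 + 400) = 40646 - sqrt(23**2 + 400) = 40646 - sqrt(529 + 400) = 40646 - sqrt(929)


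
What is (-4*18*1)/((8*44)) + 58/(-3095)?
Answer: -30407/136180 ≈ -0.22329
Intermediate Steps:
(-4*18*1)/((8*44)) + 58/(-3095) = -72*1/352 + 58*(-1/3095) = -72*1/352 - 58/3095 = -9/44 - 58/3095 = -30407/136180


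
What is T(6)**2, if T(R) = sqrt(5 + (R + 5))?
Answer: 16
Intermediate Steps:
T(R) = sqrt(10 + R) (T(R) = sqrt(5 + (5 + R)) = sqrt(10 + R))
T(6)**2 = (sqrt(10 + 6))**2 = (sqrt(16))**2 = 4**2 = 16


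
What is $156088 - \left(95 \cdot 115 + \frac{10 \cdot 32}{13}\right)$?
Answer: $\frac{1886799}{13} \approx 1.4514 \cdot 10^{5}$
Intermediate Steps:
$156088 - \left(95 \cdot 115 + \frac{10 \cdot 32}{13}\right) = 156088 - \left(10925 + 320 \cdot \frac{1}{13}\right) = 156088 - \left(10925 + \frac{320}{13}\right) = 156088 - \frac{142345}{13} = \frac{1886799}{13}$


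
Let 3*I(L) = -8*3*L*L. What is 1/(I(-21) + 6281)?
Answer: 1/2753 ≈ 0.00036324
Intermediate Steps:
I(L) = -8*L² (I(L) = (-8*3*L*L)/3 = (-24*L²)/3 = -8*L²)
1/(I(-21) + 6281) = 1/(-8*(-21)² + 6281) = 1/(-8*441 + 6281) = 1/(-3528 + 6281) = 1/2753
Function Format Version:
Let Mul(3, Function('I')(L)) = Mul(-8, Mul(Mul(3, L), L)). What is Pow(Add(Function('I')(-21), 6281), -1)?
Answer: Rational(1, 2753) ≈ 0.00036324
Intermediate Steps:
Function('I')(L) = Mul(-8, Pow(L, 2)) (Function('I')(L) = Mul(Rational(1, 3), Mul(-8, Mul(Mul(3, L), L))) = Mul(Rational(1, 3), Mul(-8, Mul(3, Pow(L, 2)))) = Mul(Rational(1, 3), Mul(-24, Pow(L, 2))) = Mul(-8, Pow(L, 2)))
Pow(Add(Function('I')(-21), 6281), -1) = Pow(Add(Mul(-8, Pow(-21, 2)), 6281), -1) = Pow(Add(Mul(-8, 441), 6281), -1) = Pow(Add(-3528, 6281), -1) = Pow(2753, -1) = Rational(1, 2753)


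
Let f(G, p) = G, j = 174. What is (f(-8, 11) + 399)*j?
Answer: 68034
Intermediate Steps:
(f(-8, 11) + 399)*j = (-8 + 399)*174 = 391*174 = 68034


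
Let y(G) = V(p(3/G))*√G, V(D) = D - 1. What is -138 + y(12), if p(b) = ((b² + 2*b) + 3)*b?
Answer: -138 - 7*√3/32 ≈ -138.38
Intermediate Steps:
p(b) = b*(3 + b² + 2*b) (p(b) = (3 + b² + 2*b)*b = b*(3 + b² + 2*b))
V(D) = -1 + D
y(G) = √G*(-1 + 3*(3 + 6/G + 9/G²)/G) (y(G) = (-1 + (3/G)*(3 + (3/G)² + 2*(3/G)))*√G = (-1 + (3/G)*(3 + 9/G² + 6/G))*√G = (-1 + (3/G)*(3 + 6/G + 9/G²))*√G = (-1 + 3*(3 + 6/G + 9/G²)/G)*√G = √G*(-1 + 3*(3 + 6/G + 9/G²)/G))
-138 + y(12) = -138 + (27 - 1*12³ + 9*12² + 18*12)/12^(5/2) = -138 + (√3/864)*(27 - 1*1728 + 9*144 + 216) = -138 + (√3/864)*(27 - 1728 + 1296 + 216) = -138 + (√3/864)*(-189) = -138 - 7*√3/32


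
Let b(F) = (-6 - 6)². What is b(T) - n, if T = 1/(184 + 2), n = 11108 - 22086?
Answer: 11122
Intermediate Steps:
n = -10978
T = 1/186 ≈ 0.0053763
b(F) = 144 (b(F) = (-12)² = 144)
b(T) - n = 144 - 1*(-10978) = 144 + 10978 = 11122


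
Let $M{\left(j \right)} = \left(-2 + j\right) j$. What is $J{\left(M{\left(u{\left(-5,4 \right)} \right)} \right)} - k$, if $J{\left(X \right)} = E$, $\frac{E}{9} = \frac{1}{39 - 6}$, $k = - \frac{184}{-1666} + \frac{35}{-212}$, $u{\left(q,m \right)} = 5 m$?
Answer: $\frac{635949}{1942556} \approx 0.32738$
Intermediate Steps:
$M{\left(j \right)} = j \left(-2 + j\right)$
$k = - \frac{9651}{176596}$ ($k = \left(-184\right) \left(- \frac{1}{1666}\right) + 35 \left(- \frac{1}{212}\right) = \frac{92}{833} - \frac{35}{212} = - \frac{9651}{176596} \approx -0.05465$)
$E = \frac{3}{11}$ ($E = \frac{9}{39 - 6} = \frac{9}{33} = 9 \cdot \frac{1}{33} = \frac{3}{11} \approx 0.27273$)
$J{\left(X \right)} = \frac{3}{11}$
$J{\left(M{\left(u{\left(-5,4 \right)} \right)} \right)} - k = \frac{3}{11} - - \frac{9651}{176596} = \frac{3}{11} + \frac{9651}{176596} = \frac{635949}{1942556}$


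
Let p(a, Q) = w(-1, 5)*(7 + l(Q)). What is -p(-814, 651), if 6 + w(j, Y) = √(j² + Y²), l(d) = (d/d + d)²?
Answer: 2550666 - 425111*√26 ≈ 3.8302e+5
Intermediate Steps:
l(d) = (1 + d)²
w(j, Y) = -6 + √(Y² + j²) (w(j, Y) = -6 + √(j² + Y²) = -6 + √(Y² + j²))
p(a, Q) = (-6 + √26)*(7 + (1 + Q)²) (p(a, Q) = (-6 + √(5² + (-1)²))*(7 + (1 + Q)²) = (-6 + √(25 + 1))*(7 + (1 + Q)²) = (-6 + √26)*(7 + (1 + Q)²))
-p(-814, 651) = -(-1)*(6 - √26)*(7 + (1 + 651)²) = -(-1)*(6 - √26)*(7 + 652²) = -(-1)*(6 - √26)*(7 + 425104) = -(-1)*(6 - √26)*425111 = -(-2550666 + 425111*√26) = 2550666 - 425111*√26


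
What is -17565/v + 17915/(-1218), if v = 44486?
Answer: -7054835/467103 ≈ -15.103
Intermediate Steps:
-17565/v + 17915/(-1218) = -17565/44486 + 17915/(-1218) = -17565*1/44486 + 17915*(-1/1218) = -17565/44486 - 17915/1218 = -7054835/467103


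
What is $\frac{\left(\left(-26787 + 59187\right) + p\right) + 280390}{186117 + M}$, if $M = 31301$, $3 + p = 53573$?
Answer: $\frac{183180}{108709} \approx 1.685$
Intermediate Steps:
$p = 53570$ ($p = -3 + 53573 = 53570$)
$\frac{\left(\left(-26787 + 59187\right) + p\right) + 280390}{186117 + M} = \frac{\left(\left(-26787 + 59187\right) + 53570\right) + 280390}{186117 + 31301} = \frac{\left(32400 + 53570\right) + 280390}{217418} = \left(85970 + 280390\right) \frac{1}{217418} = 366360 \cdot \frac{1}{217418} = \frac{183180}{108709}$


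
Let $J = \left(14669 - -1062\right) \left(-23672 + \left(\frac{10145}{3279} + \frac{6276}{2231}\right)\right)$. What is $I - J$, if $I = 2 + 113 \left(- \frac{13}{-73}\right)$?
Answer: $\frac{198813911784273262}{534027777} \approx 3.7229 \cdot 10^{8}$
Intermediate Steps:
$J = - \frac{2723478081778399}{7315449}$ ($J = \left(14669 + \left(1107 - 45\right)\right) \left(-23672 + \left(10145 \cdot \frac{1}{3279} + 6276 \cdot \frac{1}{2231}\right)\right) = \left(14669 + 1062\right) \left(-23672 + \left(\frac{10145}{3279} + \frac{6276}{2231}\right)\right) = 15731 \left(-23672 + \frac{43212499}{7315449}\right) = 15731 \left(- \frac{173128096229}{7315449}\right) = - \frac{2723478081778399}{7315449} \approx -3.7229 \cdot 10^{8}$)
$I = \frac{1615}{73}$ ($I = 2 + 113 \left(\left(-13\right) \left(- \frac{1}{73}\right)\right) = 2 + 113 \cdot \frac{13}{73} = 2 + \frac{1469}{73} = \frac{1615}{73} \approx 22.123$)
$I - J = \frac{1615}{73} - - \frac{2723478081778399}{7315449} = \frac{1615}{73} + \frac{2723478081778399}{7315449} = \frac{198813911784273262}{534027777}$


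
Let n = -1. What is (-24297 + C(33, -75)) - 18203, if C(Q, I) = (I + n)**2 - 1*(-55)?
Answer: -36669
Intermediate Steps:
C(Q, I) = 55 + (-1 + I)**2 (C(Q, I) = (I - 1)**2 - 1*(-55) = (-1 + I)**2 + 55 = 55 + (-1 + I)**2)
(-24297 + C(33, -75)) - 18203 = (-24297 + (55 + (-1 - 75)**2)) - 18203 = (-24297 + (55 + (-76)**2)) - 18203 = (-24297 + (55 + 5776)) - 18203 = (-24297 + 5831) - 18203 = -18466 - 18203 = -36669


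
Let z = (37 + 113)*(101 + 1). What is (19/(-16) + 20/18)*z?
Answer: -4675/4 ≈ -1168.8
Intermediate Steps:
z = 15300 (z = 150*102 = 15300)
(19/(-16) + 20/18)*z = (19/(-16) + 20/18)*15300 = (19*(-1/16) + 20*(1/18))*15300 = (-19/16 + 10/9)*15300 = -11/144*15300 = -4675/4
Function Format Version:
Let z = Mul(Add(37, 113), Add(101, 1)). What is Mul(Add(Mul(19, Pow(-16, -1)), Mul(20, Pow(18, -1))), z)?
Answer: Rational(-4675, 4) ≈ -1168.8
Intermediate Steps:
z = 15300 (z = Mul(150, 102) = 15300)
Mul(Add(Mul(19, Pow(-16, -1)), Mul(20, Pow(18, -1))), z) = Mul(Add(Mul(19, Pow(-16, -1)), Mul(20, Pow(18, -1))), 15300) = Mul(Add(Mul(19, Rational(-1, 16)), Mul(20, Rational(1, 18))), 15300) = Mul(Add(Rational(-19, 16), Rational(10, 9)), 15300) = Mul(Rational(-11, 144), 15300) = Rational(-4675, 4)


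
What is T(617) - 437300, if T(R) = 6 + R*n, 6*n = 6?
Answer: -436677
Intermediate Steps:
n = 1 (n = (1/6)*6 = 1)
T(R) = 6 + R (T(R) = 6 + R*1 = 6 + R)
T(617) - 437300 = (6 + 617) - 437300 = 623 - 437300 = -436677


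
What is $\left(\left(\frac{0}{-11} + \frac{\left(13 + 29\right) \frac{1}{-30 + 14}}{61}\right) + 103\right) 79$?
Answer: $\frac{3969197}{488} \approx 8133.6$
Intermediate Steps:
$\left(\left(\frac{0}{-11} + \frac{\left(13 + 29\right) \frac{1}{-30 + 14}}{61}\right) + 103\right) 79 = \left(\left(0 \left(- \frac{1}{11}\right) + \frac{42}{-16} \cdot \frac{1}{61}\right) + 103\right) 79 = \left(\left(0 + 42 \left(- \frac{1}{16}\right) \frac{1}{61}\right) + 103\right) 79 = \left(\left(0 - \frac{21}{488}\right) + 103\right) 79 = \left(- \frac{21}{488} + 103\right) 79 = \frac{50243}{488} \cdot 79 = \frac{3969197}{488}$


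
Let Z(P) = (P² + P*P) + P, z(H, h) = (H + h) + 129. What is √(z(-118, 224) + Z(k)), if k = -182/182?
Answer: 2*√59 ≈ 15.362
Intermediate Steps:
z(H, h) = 129 + H + h
k = -1 (k = -182*1/182 = -1)
Z(P) = P + 2*P² (Z(P) = (P² + P²) + P = 2*P² + P = P + 2*P²)
√(z(-118, 224) + Z(k)) = √((129 - 118 + 224) - (1 + 2*(-1))) = √(235 - (1 - 2)) = √(235 - 1*(-1)) = √(235 + 1) = √236 = 2*√59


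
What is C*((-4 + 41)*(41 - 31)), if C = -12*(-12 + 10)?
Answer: 8880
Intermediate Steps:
C = 24 (C = -12*(-2) = 24)
C*((-4 + 41)*(41 - 31)) = 24*((-4 + 41)*(41 - 31)) = 24*(37*10) = 24*370 = 8880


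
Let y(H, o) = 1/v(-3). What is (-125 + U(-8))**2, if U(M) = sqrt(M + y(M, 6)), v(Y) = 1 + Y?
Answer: (250 - I*sqrt(34))**2/4 ≈ 15617.0 - 728.87*I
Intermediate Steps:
y(H, o) = -1/2 (y(H, o) = 1/(1 - 3) = 1/(-2) = -1/2)
U(M) = sqrt(-1/2 + M) (U(M) = sqrt(M - 1/2) = sqrt(-1/2 + M))
(-125 + U(-8))**2 = (-125 + sqrt(-2 + 4*(-8))/2)**2 = (-125 + sqrt(-2 - 32)/2)**2 = (-125 + sqrt(-34)/2)**2 = (-125 + (I*sqrt(34))/2)**2 = (-125 + I*sqrt(34)/2)**2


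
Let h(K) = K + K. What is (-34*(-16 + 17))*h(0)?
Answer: 0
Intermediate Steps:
h(K) = 2*K
(-34*(-16 + 17))*h(0) = (-34*(-16 + 17))*(2*0) = -34*1*0 = -34*0 = 0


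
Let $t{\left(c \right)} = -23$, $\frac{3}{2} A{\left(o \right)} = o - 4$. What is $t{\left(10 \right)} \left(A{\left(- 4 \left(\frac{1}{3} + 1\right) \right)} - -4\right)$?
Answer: $\frac{460}{9} \approx 51.111$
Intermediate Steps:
$A{\left(o \right)} = - \frac{8}{3} + \frac{2 o}{3}$ ($A{\left(o \right)} = \frac{2 \left(o - 4\right)}{3} = \frac{2 \left(-4 + o\right)}{3} = - \frac{8}{3} + \frac{2 o}{3}$)
$t{\left(10 \right)} \left(A{\left(- 4 \left(\frac{1}{3} + 1\right) \right)} - -4\right) = - 23 \left(\left(- \frac{8}{3} + \frac{2 \left(- 4 \left(\frac{1}{3} + 1\right)\right)}{3}\right) - -4\right) = - 23 \left(\left(- \frac{8}{3} + \frac{2 \left(- 4 \left(\frac{1}{3} + 1\right)\right)}{3}\right) + 4\right) = - 23 \left(\left(- \frac{8}{3} + \frac{2 \left(\left(-4\right) \frac{4}{3}\right)}{3}\right) + 4\right) = - 23 \left(\left(- \frac{8}{3} + \frac{2}{3} \left(- \frac{16}{3}\right)\right) + 4\right) = - 23 \left(\left(- \frac{8}{3} - \frac{32}{9}\right) + 4\right) = - 23 \left(- \frac{56}{9} + 4\right) = \left(-23\right) \left(- \frac{20}{9}\right) = \frac{460}{9}$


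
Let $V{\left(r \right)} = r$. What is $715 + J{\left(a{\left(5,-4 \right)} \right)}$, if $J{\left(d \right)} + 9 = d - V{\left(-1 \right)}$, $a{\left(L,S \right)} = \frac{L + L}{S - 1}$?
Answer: $705$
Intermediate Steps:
$a{\left(L,S \right)} = \frac{2 L}{-1 + S}$
$J{\left(d \right)} = -8 + d$ ($J{\left(d \right)} = -9 + \left(d - -1\right) = -9 + \left(d + 1\right) = -9 + \left(1 + d\right) = -8 + d$)
$715 + J{\left(a{\left(5,-4 \right)} \right)} = 715 - \left(8 - \frac{10}{-1 - 4}\right) = 715 - \left(8 - \frac{10}{-5}\right) = 715 - \left(8 - -2\right) = 715 - 10 = 705$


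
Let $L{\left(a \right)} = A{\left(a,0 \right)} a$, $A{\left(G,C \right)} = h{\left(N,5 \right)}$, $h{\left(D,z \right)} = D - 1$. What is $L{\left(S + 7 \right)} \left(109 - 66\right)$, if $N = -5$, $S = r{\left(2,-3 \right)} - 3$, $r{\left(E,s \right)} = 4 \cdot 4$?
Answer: $-5160$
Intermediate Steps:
$r{\left(E,s \right)} = 16$
$S = 13$ ($S = 16 - 3 = 13$)
$h{\left(D,z \right)} = -1 + D$
$A{\left(G,C \right)} = -6$ ($A{\left(G,C \right)} = -1 - 5 = -6$)
$L{\left(a \right)} = - 6 a$
$L{\left(S + 7 \right)} \left(109 - 66\right) = - 6 \left(13 + 7\right) \left(109 - 66\right) = \left(-6\right) 20 \cdot 43 = \left(-120\right) 43 = -5160$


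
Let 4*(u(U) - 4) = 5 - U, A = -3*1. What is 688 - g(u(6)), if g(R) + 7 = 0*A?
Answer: 695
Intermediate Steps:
A = -3
u(U) = 21/4 - U/4 (u(U) = 4 + (5 - U)/4 = 4 + (5/4 - U/4) = 21/4 - U/4)
g(R) = -7 (g(R) = -7 + 0*(-3) = -7 + 0 = -7)
688 - g(u(6)) = 688 - 1*(-7) = 688 + 7 = 695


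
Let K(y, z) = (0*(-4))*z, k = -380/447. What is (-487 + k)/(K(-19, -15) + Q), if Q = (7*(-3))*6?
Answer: 218069/56322 ≈ 3.8718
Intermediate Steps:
k = -380/447 (k = -380*1/447 = -380/447 ≈ -0.85011)
Q = -126 (Q = -21*6 = -126)
K(y, z) = 0 (K(y, z) = 0*z = 0)
(-487 + k)/(K(-19, -15) + Q) = (-487 - 380/447)/(0 - 126) = -218069/447/(-126) = -218069/447*(-1/126) = 218069/56322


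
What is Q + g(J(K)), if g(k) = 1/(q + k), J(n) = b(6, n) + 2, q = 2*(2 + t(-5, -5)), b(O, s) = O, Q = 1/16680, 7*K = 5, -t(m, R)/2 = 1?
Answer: 1043/8340 ≈ 0.12506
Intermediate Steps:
t(m, R) = -2 (t(m, R) = -2*1 = -2)
K = 5/7 (K = (1/7)*5 = 5/7 ≈ 0.71429)
Q = 1/16680 ≈ 5.9952e-5
q = 0 (q = 2*(2 - 2) = 2*0 = 0)
J(n) = 8 (J(n) = 6 + 2 = 8)
g(k) = 1/k (g(k) = 1/(0 + k) = 1/k)
Q + g(J(K)) = 1/16680 + 1/8 = 1043/8340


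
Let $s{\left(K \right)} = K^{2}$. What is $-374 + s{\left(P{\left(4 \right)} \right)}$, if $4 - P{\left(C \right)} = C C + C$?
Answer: $-118$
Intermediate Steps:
$P{\left(C \right)} = 4 - C - C^{2}$ ($P{\left(C \right)} = 4 - \left(C C + C\right) = 4 - \left(C^{2} + C\right) = 4 - \left(C + C^{2}\right) = 4 - C - C^{2}$)
$-374 + s{\left(P{\left(4 \right)} \right)} = -374 + \left(4 - 4 - 4^{2}\right)^{2} = -374 + \left(4 - 4 - 16\right)^{2} = -374 + \left(-16\right)^{2} = -374 + 256 = -118$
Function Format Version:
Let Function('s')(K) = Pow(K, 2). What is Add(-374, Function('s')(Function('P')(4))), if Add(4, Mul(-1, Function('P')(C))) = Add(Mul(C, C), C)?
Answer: -118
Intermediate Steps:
Function('P')(C) = Add(4, Mul(-1, C), Mul(-1, Pow(C, 2))) (Function('P')(C) = Add(4, Mul(-1, Add(Mul(C, C), C))) = Add(4, Mul(-1, Add(Pow(C, 2), C))) = Add(4, Mul(-1, Add(C, Pow(C, 2)))) = Add(4, Add(Mul(-1, C), Mul(-1, Pow(C, 2)))) = Add(4, Mul(-1, C), Mul(-1, Pow(C, 2))))
Add(-374, Function('s')(Function('P')(4))) = Add(-374, Pow(Add(4, Mul(-1, 4), Mul(-1, Pow(4, 2))), 2)) = Add(-374, Pow(Add(4, -4, Mul(-1, 16)), 2)) = Add(-374, Pow(Add(4, -4, -16), 2)) = Add(-374, Pow(-16, 2)) = Add(-374, 256) = -118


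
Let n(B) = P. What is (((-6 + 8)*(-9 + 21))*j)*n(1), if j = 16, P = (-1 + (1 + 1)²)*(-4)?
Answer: -4608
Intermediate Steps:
P = -12 (P = (-1 + 2²)*(-4) = (-1 + 4)*(-4) = 3*(-4) = -12)
n(B) = -12
(((-6 + 8)*(-9 + 21))*j)*n(1) = (((-6 + 8)*(-9 + 21))*16)*(-12) = ((2*12)*16)*(-12) = (24*16)*(-12) = 384*(-12) = -4608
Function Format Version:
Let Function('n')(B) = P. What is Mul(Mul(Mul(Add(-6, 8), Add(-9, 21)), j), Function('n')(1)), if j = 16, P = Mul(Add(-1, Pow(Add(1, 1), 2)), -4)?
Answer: -4608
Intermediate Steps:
P = -12 (P = Mul(Add(-1, Pow(2, 2)), -4) = Mul(Add(-1, 4), -4) = Mul(3, -4) = -12)
Function('n')(B) = -12
Mul(Mul(Mul(Add(-6, 8), Add(-9, 21)), j), Function('n')(1)) = Mul(Mul(Mul(Add(-6, 8), Add(-9, 21)), 16), -12) = Mul(Mul(Mul(2, 12), 16), -12) = Mul(Mul(24, 16), -12) = Mul(384, -12) = -4608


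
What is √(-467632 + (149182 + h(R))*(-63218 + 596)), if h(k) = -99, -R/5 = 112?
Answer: I*√9336343258 ≈ 96625.0*I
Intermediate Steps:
R = -560 (R = -5*112 = -560)
√(-467632 + (149182 + h(R))*(-63218 + 596)) = √(-467632 + (149182 - 99)*(-63218 + 596)) = √(-467632 + 149083*(-62622)) = √(-467632 - 9335875626) = √(-9336343258) = I*√9336343258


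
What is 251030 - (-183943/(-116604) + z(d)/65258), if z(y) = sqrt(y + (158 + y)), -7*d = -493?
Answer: 29270918177/116604 - sqrt(3661)/228403 ≈ 2.5103e+5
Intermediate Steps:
d = 493/7 (d = -1/7*(-493) = 493/7 ≈ 70.429)
z(y) = sqrt(158 + 2*y)
251030 - (-183943/(-116604) + z(d)/65258) = 251030 - (-183943/(-116604) + sqrt(158 + 2*(493/7))/65258) = 251030 - (-183943*(-1/116604) + sqrt(158 + 986/7)*(1/65258)) = 251030 - (183943/116604 + sqrt(2092/7)*(1/65258)) = 251030 - (183943/116604 + (2*sqrt(3661)/7)*(1/65258)) = 251030 - (183943/116604 + sqrt(3661)/228403) = 251030 + (-183943/116604 - sqrt(3661)/228403) = 29270918177/116604 - sqrt(3661)/228403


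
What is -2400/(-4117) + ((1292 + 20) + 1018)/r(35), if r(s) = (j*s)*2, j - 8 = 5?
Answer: 1177661/374647 ≈ 3.1434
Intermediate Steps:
j = 13 (j = 8 + 5 = 13)
r(s) = 26*s (r(s) = (13*s)*2 = 26*s)
-2400/(-4117) + ((1292 + 20) + 1018)/r(35) = -2400/(-4117) + ((1292 + 20) + 1018)/((26*35)) = -2400*(-1/4117) + (1312 + 1018)/910 = 2400/4117 + 2330*(1/910) = 2400/4117 + 233/91 = 1177661/374647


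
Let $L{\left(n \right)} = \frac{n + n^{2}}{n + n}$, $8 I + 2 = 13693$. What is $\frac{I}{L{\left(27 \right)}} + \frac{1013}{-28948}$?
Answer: $\frac{99053403}{810544} \approx 122.21$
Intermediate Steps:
$I = \frac{13691}{8}$ ($I = - \frac{1}{4} + \frac{1}{8} \cdot 13693 = - \frac{1}{4} + \frac{13693}{8} = \frac{13691}{8} \approx 1711.4$)
$L{\left(n \right)} = \frac{n + n^{2}}{2 n}$
$\frac{I}{L{\left(27 \right)}} + \frac{1013}{-28948} = \frac{13691}{8 \left(\frac{1}{2} + \frac{1}{2} \cdot 27\right)} + \frac{1013}{-28948} = \frac{13691}{8 \left(\frac{1}{2} + \frac{27}{2}\right)} + 1013 \left(- \frac{1}{28948}\right) = \frac{13691}{8 \cdot 14} - \frac{1013}{28948} = \frac{13691}{8} \cdot \frac{1}{14} - \frac{1013}{28948} = \frac{13691}{112} - \frac{1013}{28948} = \frac{99053403}{810544}$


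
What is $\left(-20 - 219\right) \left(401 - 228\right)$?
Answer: $-41347$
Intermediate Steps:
$\left(-20 - 219\right) \left(401 - 228\right) = \left(-239\right) 173 = -41347$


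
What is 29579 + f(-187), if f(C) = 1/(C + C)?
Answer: 11062545/374 ≈ 29579.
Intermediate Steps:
f(C) = 1/(2*C)
29579 + f(-187) = 29579 + (1/2)/(-187) = 29579 + (1/2)*(-1/187) = 29579 - 1/374 = 11062545/374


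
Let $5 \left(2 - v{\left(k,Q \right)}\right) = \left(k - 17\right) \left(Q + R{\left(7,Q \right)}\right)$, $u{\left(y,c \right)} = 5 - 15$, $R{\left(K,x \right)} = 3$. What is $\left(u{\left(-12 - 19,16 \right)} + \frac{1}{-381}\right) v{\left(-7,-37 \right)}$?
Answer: $\frac{3071666}{1905} \approx 1612.4$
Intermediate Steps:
$u{\left(y,c \right)} = -10$ ($u{\left(y,c \right)} = 5 - 15 = -10$)
$v{\left(k,Q \right)} = 2 - \frac{\left(-17 + k\right) \left(3 + Q\right)}{5}$ ($v{\left(k,Q \right)} = 2 - \frac{\left(k - 17\right) \left(Q + 3\right)}{5} = 2 - \frac{\left(-17 + k\right) \left(3 + Q\right)}{5}$)
$\left(u{\left(-12 - 19,16 \right)} + \frac{1}{-381}\right) v{\left(-7,-37 \right)} = \left(-10 + \frac{1}{-381}\right) \left(\frac{61}{5} - - \frac{21}{5} + \frac{17}{5} \left(-37\right) - \left(- \frac{37}{5}\right) \left(-7\right)\right) = \left(-10 - \frac{1}{381}\right) \left(\frac{61}{5} + \frac{21}{5} - \frac{629}{5} - \frac{259}{5}\right) = \left(- \frac{3811}{381}\right) \left(- \frac{806}{5}\right) = \frac{3071666}{1905}$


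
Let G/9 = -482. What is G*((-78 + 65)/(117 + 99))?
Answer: 3133/12 ≈ 261.08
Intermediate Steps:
G = -4338 (G = 9*(-482) = -4338)
G*((-78 + 65)/(117 + 99)) = -4338*(-78 + 65)/(117 + 99) = -(-56394)/216 = -4338*(-13/216) = 3133/12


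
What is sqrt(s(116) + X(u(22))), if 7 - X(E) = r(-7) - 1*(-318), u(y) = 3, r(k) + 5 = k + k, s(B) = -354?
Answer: I*sqrt(646) ≈ 25.417*I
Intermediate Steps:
r(k) = -5 + 2*k (r(k) = -5 + (k + k) = -5 + 2*k)
X(E) = -292 (X(E) = 7 - ((-5 + 2*(-7)) - 1*(-318)) = 7 - ((-5 - 14) + 318) = 7 - (-19 + 318) = 7 - 1*299 = 7 - 299 = -292)
sqrt(s(116) + X(u(22))) = sqrt(-354 - 292) = sqrt(-646) = I*sqrt(646)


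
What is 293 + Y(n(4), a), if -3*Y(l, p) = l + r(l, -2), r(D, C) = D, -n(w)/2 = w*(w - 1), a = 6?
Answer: 309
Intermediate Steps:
n(w) = -2*w*(-1 + w) (n(w) = -2*w*(w - 1) = -2*w*(-1 + w))
Y(l, p) = -2*l/3 (Y(l, p) = -(l + l)/3 = -2*l/3)
293 + Y(n(4), a) = 293 - 4*4*(1 - 1*4)/3 = 293 - 4*4*(1 - 4)/3 = 293 - 4*4*(-3)/3 = 293 - 2/3*(-24) = 293 + 16 = 309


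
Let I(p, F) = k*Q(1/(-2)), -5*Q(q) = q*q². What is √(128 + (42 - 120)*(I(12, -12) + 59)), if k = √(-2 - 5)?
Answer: √(-447400 - 195*I*√7)/10 ≈ 0.038566 - 66.888*I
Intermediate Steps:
Q(q) = -q³/5 (Q(q) = -q*q²/5 = -q³/5)
k = I*√7 (k = √(-7) = I*√7 ≈ 2.6458*I)
I(p, F) = I*√7/40 (I(p, F) = (I*√7)*(-(1/(-2))³/5) = (I*√7)*(-(-½)³/5) = (I*√7)*(-⅕*(-⅛)) = (I*√7)*(1/40) = I*√7/40)
√(128 + (42 - 120)*(I(12, -12) + 59)) = √(128 + (42 - 120)*(I*√7/40 + 59)) = √(128 - 78*(59 + I*√7/40)) = √(128 + (-4602 - 39*I*√7/20)) = √(-4474 - 39*I*√7/20)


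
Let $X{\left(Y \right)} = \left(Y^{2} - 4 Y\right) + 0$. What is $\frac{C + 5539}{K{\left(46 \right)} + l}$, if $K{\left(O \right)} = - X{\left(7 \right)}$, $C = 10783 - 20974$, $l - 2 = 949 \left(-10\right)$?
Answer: $\frac{4652}{9509} \approx 0.48922$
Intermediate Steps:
$l = -9488$ ($l = 2 + 949 \left(-10\right) = 2 - 9490 = -9488$)
$X{\left(Y \right)} = Y^{2} - 4 Y$
$C = -10191$
$K{\left(O \right)} = -21$ ($K{\left(O \right)} = - 7 \left(-4 + 7\right) = - 7 \cdot 3 = \left(-1\right) 21 = -21$)
$\frac{C + 5539}{K{\left(46 \right)} + l} = \frac{-10191 + 5539}{-21 - 9488} = - \frac{4652}{-9509} = \left(-4652\right) \left(- \frac{1}{9509}\right) = \frac{4652}{9509}$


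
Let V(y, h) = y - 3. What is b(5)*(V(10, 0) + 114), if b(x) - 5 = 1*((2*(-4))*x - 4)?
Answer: -4719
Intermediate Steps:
V(y, h) = -3 + y
b(x) = 1 - 8*x (b(x) = 5 + 1*((2*(-4))*x - 4) = 5 + 1*(-8*x - 4) = 5 + 1*(-4 - 8*x) = 5 + (-4 - 8*x) = 1 - 8*x)
b(5)*(V(10, 0) + 114) = (1 - 8*5)*((-3 + 10) + 114) = (1 - 40)*(7 + 114) = -39*121 = -4719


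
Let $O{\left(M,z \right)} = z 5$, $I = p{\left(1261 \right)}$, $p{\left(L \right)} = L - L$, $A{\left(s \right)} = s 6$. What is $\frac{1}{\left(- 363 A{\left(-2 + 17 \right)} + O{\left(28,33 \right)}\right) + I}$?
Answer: $- \frac{1}{32505} \approx -3.0764 \cdot 10^{-5}$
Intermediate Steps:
$A{\left(s \right)} = 6 s$
$p{\left(L \right)} = 0$
$I = 0$
$O{\left(M,z \right)} = 5 z$
$\frac{1}{\left(- 363 A{\left(-2 + 17 \right)} + O{\left(28,33 \right)}\right) + I} = \frac{1}{\left(- 363 \cdot 6 \left(-2 + 17\right) + 5 \cdot 33\right) + 0} = \frac{1}{\left(- 363 \cdot 6 \cdot 15 + 165\right) + 0} = \frac{1}{\left(\left(-363\right) 90 + 165\right) + 0} = \frac{1}{\left(-32670 + 165\right) + 0} = \frac{1}{-32505 + 0} = \frac{1}{-32505} = - \frac{1}{32505}$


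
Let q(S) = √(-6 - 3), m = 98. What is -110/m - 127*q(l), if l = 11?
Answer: -55/49 - 381*I ≈ -1.1224 - 381.0*I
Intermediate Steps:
q(S) = 3*I (q(S) = √(-9) = 3*I)
-110/m - 127*q(l) = -110/98 - 381*I = -110*1/98 - 381*I = -55/49 - 381*I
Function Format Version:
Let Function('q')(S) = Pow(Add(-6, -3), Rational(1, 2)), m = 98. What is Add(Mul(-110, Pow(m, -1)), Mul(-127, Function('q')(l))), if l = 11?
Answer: Add(Rational(-55, 49), Mul(-381, I)) ≈ Add(-1.1224, Mul(-381.00, I))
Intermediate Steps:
Function('q')(S) = Mul(3, I) (Function('q')(S) = Pow(-9, Rational(1, 2)) = Mul(3, I))
Add(Mul(-110, Pow(m, -1)), Mul(-127, Function('q')(l))) = Add(Mul(-110, Pow(98, -1)), Mul(-127, Mul(3, I))) = Add(Mul(-110, Rational(1, 98)), Mul(-381, I)) = Add(Rational(-55, 49), Mul(-381, I))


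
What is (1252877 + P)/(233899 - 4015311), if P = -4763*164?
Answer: -471745/3781412 ≈ -0.12475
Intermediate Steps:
P = -781132
(1252877 + P)/(233899 - 4015311) = (1252877 - 781132)/(233899 - 4015311) = 471745/(-3781412) = 471745*(-1/3781412) = -471745/3781412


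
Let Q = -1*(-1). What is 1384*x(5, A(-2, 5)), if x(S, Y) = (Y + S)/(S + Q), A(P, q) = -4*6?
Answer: -13148/3 ≈ -4382.7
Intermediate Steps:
Q = 1
A(P, q) = -24
x(S, Y) = (S + Y)/(1 + S) (x(S, Y) = (Y + S)/(S + 1) = (S + Y)/(1 + S))
1384*x(5, A(-2, 5)) = 1384*((5 - 24)/(1 + 5)) = 1384*(-19/6) = -13148/3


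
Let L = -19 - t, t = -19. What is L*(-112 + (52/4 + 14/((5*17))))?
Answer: 0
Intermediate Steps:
L = 0 (L = -19 - 1*(-19) = -19 + 19 = 0)
L*(-112 + (52/4 + 14/((5*17)))) = 0*(-112 + (52/4 + 14/((5*17)))) = 0*(-112 + (52*(1/4) + 14/85)) = 0*(-112 + (13 + 14*(1/85))) = 0*(-112 + (13 + 14/85)) = 0*(-112 + 1119/85) = 0*(-8401/85) = 0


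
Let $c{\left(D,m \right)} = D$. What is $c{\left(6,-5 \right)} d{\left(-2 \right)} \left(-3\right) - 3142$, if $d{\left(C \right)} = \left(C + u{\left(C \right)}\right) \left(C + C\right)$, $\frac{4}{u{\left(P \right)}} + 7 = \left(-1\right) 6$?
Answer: $- \frac{43006}{13} \approx -3308.2$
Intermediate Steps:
$u{\left(P \right)} = - \frac{4}{13}$ ($u{\left(P \right)} = \frac{4}{-7 - 6} = \frac{4}{-13} = 4 \left(- \frac{1}{13}\right) = - \frac{4}{13}$)
$d{\left(C \right)} = 2 C \left(- \frac{4}{13} + C\right)$ ($d{\left(C \right)} = \left(C - \frac{4}{13}\right) \left(C + C\right) = \left(- \frac{4}{13} + C\right) 2 C = 2 C \left(- \frac{4}{13} + C\right)$)
$c{\left(6,-5 \right)} d{\left(-2 \right)} \left(-3\right) - 3142 = 6 \cdot \frac{2}{13} \left(-2\right) \left(-4 + 13 \left(-2\right)\right) \left(-3\right) - 3142 = 6 \cdot \frac{2}{13} \left(-2\right) \left(-4 - 26\right) \left(-3\right) - 3142 = 6 \cdot \frac{2}{13} \left(-2\right) \left(-30\right) \left(-3\right) - 3142 = 6 \cdot \frac{120}{13} \left(-3\right) - 3142 = \frac{720}{13} \left(-3\right) - 3142 = - \frac{2160}{13} - 3142 = - \frac{43006}{13}$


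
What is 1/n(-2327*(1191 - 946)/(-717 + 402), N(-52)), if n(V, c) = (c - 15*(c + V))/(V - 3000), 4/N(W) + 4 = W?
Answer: 10711/244326 ≈ 0.043839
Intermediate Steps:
N(W) = 4/(-4 + W)
n(V, c) = (-15*V - 14*c)/(-3000 + V) (n(V, c) = (c - 15*(V + c))/(-3000 + V) = (c + (-15*V - 15*c))/(-3000 + V) = (-15*V - 14*c)/(-3000 + V))
1/n(-2327*(1191 - 946)/(-717 + 402), N(-52)) = 1/((-(-34905)/((-717 + 402)/(1191 - 946)) - 56/(-4 - 52))/(-3000 - 2327*(1191 - 946)/(-717 + 402))) = 1/((-(-34905)/((-315/245)) - 56/(-56))/(-3000 - 2327/((-315/245)))) = 1/((-(-34905)/((-315*1/245)) - 56*(-1)/56)/(-3000 - 2327/((-315*1/245)))) = 1/((-(-34905)/(-9/7) - 14*(-1/14))/(-3000 - 2327/(-9/7))) = 1/((-(-34905)*(-7)/9 + 1)/(-3000 - 2327*(-7/9))) = 1/((-15*16289/9 + 1)/(-3000 + 16289/9)) = 1/((-81445/3 + 1)/(-10711/9)) = 1/(-9/10711*(-81442/3)) = 1/(244326/10711) = 10711/244326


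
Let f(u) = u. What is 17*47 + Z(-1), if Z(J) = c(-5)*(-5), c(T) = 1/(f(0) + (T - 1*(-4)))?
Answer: 804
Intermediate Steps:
c(T) = 1/(4 + T) (c(T) = 1/(0 + (T - 1*(-4))) = 1/(0 + (T + 4)) = 1/(0 + (4 + T)) = 1/(4 + T))
Z(J) = 5 (Z(J) = -5/(4 - 5) = -5/(-1) = -1*(-5) = 5)
17*47 + Z(-1) = 17*47 + 5 = 799 + 5 = 804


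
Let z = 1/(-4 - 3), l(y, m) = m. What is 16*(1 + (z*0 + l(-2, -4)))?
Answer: -48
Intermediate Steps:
z = -⅐ (z = 1/(-7) = -⅐ ≈ -0.14286)
16*(1 + (z*0 + l(-2, -4))) = 16*(1 + (-⅐*0 - 4)) = 16*(1 + (0 - 4)) = 16*(1 - 4) = 16*(-3) = -48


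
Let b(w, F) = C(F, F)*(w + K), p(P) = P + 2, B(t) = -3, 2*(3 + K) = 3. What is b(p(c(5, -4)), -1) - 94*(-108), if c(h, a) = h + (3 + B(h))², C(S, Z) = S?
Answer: 20293/2 ≈ 10147.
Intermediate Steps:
K = -3/2 (K = -3 + (½)*3 = -3 + 3/2 = -3/2 ≈ -1.5000)
c(h, a) = h (c(h, a) = h + (3 - 3)² = h + 0² = h + 0 = h)
p(P) = 2 + P
b(w, F) = F*(-3/2 + w) (b(w, F) = F*(w - 3/2) = F*(-3/2 + w))
b(p(c(5, -4)), -1) - 94*(-108) = (½)*(-1)*(-3 + 2*(2 + 5)) - 94*(-108) = (½)*(-1)*(-3 + 2*7) + 10152 = (½)*(-1)*(-3 + 14) + 10152 = (½)*(-1)*11 + 10152 = -11/2 + 10152 = 20293/2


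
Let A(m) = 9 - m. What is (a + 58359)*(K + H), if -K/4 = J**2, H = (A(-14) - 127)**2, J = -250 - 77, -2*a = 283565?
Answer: 34779257150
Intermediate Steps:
a = -283565/2 (a = -1/2*283565 = -283565/2 ≈ -1.4178e+5)
J = -327
H = 10816 (H = ((9 - 1*(-14)) - 127)**2 = ((9 + 14) - 127)**2 = (23 - 127)**2 = (-104)**2 = 10816)
K = -427716 (K = -4*(-327)**2 = -4*106929 = -427716)
(a + 58359)*(K + H) = (-283565/2 + 58359)*(-427716 + 10816) = -166847/2*(-416900) = 34779257150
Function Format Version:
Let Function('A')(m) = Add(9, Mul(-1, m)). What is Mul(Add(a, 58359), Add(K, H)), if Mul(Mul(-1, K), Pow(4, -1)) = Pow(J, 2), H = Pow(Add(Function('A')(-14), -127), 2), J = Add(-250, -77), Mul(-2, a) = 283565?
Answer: 34779257150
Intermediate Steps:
a = Rational(-283565, 2) (a = Mul(Rational(-1, 2), 283565) = Rational(-283565, 2) ≈ -1.4178e+5)
J = -327
H = 10816 (H = Pow(Add(Add(9, Mul(-1, -14)), -127), 2) = Pow(Add(Add(9, 14), -127), 2) = Pow(Add(23, -127), 2) = Pow(-104, 2) = 10816)
K = -427716 (K = Mul(-4, Pow(-327, 2)) = Mul(-4, 106929) = -427716)
Mul(Add(a, 58359), Add(K, H)) = Mul(Add(Rational(-283565, 2), 58359), Add(-427716, 10816)) = Mul(Rational(-166847, 2), -416900) = 34779257150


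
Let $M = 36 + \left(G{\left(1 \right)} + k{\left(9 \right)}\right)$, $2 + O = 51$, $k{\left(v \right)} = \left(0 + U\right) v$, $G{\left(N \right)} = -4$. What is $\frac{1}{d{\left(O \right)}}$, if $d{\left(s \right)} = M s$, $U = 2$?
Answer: $\frac{1}{2450} \approx 0.00040816$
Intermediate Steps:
$k{\left(v \right)} = 2 v$ ($k{\left(v \right)} = \left(0 + 2\right) v = 2 v$)
$O = 49$ ($O = -2 + 51 = 49$)
$M = 50$ ($M = 36 + \left(-4 + 2 \cdot 9\right) = 36 + \left(-4 + 18\right) = 36 + 14 = 50$)
$d{\left(s \right)} = 50 s$
$\frac{1}{d{\left(O \right)}} = \frac{1}{50 \cdot 49} = \frac{1}{2450}$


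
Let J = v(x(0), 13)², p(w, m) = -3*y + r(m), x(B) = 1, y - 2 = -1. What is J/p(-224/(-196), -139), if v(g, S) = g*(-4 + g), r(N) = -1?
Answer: -9/4 ≈ -2.2500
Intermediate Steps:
y = 1 (y = 2 - 1 = 1)
p(w, m) = -4 (p(w, m) = -3*1 - 1 = -3 - 1 = -4)
J = 9 (J = (1*(-4 + 1))² = (1*(-3))² = (-3)² = 9)
J/p(-224/(-196), -139) = 9/(-4) = 9*(-¼) = -9/4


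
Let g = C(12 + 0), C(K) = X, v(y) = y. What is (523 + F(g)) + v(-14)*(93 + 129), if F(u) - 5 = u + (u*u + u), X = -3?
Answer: -2577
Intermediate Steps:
C(K) = -3
g = -3
F(u) = 5 + u² + 2*u (F(u) = 5 + (u + (u*u + u)) = 5 + (u + (u² + u)) = 5 + (u + (u + u²)) = 5 + (u² + 2*u) = 5 + u² + 2*u)
(523 + F(g)) + v(-14)*(93 + 129) = (523 + (5 + (-3)² + 2*(-3))) - 14*(93 + 129) = (523 + (5 + 9 - 6)) - 14*222 = (523 + 8) - 3108 = 531 - 3108 = -2577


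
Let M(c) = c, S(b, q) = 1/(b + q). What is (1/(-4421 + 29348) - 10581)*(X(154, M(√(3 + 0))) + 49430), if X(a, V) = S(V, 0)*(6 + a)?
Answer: -13037290325980/24927 - 42200413760*√3/74781 ≈ -5.2400e+8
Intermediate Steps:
X(a, V) = (6 + a)/V (X(a, V) = (6 + a)/(V + 0) = (6 + a)/V)
(1/(-4421 + 29348) - 10581)*(X(154, M(√(3 + 0))) + 49430) = (1/(-4421 + 29348) - 10581)*((6 + 154)/(√(3 + 0)) + 49430) = (1/24927 - 10581)*(160/√3 + 49430) = (1/24927 - 10581)*((√3/3)*160 + 49430) = -263752586*(160*√3/3 + 49430)/24927 = -263752586*(49430 + 160*√3/3)/24927 = -13037290325980/24927 - 42200413760*√3/74781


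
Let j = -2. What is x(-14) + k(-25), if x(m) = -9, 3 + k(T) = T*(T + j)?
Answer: 663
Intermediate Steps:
k(T) = -3 + T*(-2 + T) (k(T) = -3 + T*(T - 2) = -3 + T*(-2 + T))
x(-14) + k(-25) = -9 + (-3 + (-25)² - 2*(-25)) = -9 + (-3 + 625 + 50) = -9 + 672 = 663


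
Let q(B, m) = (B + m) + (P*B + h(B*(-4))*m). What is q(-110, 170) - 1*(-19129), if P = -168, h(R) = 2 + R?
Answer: 112809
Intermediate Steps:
q(B, m) = m - 167*B + m*(2 - 4*B) (q(B, m) = (B + m) + (-168*B + (2 + B*(-4))*m) = (B + m) + (-168*B + (2 - 4*B)*m) = (B + m) + (-168*B + m*(2 - 4*B)) = m - 167*B + m*(2 - 4*B))
q(-110, 170) - 1*(-19129) = (-167*(-110) + 3*170 - 4*(-110)*170) - 1*(-19129) = (18370 + 510 + 74800) + 19129 = 93680 + 19129 = 112809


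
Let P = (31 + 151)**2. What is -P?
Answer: -33124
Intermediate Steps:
P = 33124 (P = 182**2 = 33124)
-P = -1*33124 = -33124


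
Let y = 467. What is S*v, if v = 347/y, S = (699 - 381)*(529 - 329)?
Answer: 22069200/467 ≈ 47257.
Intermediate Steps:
S = 63600 (S = 318*200 = 63600)
v = 347/467 ≈ 0.74304
S*v = 63600*(347/467) = 22069200/467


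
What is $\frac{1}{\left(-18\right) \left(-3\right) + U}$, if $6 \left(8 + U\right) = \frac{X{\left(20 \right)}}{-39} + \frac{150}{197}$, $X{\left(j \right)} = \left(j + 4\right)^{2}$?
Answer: $\frac{2561}{111827} \approx 0.022901$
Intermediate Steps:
$X{\left(j \right)} = \left(4 + j\right)^{2}$
$U = - \frac{26467}{2561}$ ($U = -8 + \frac{\frac{\left(4 + 20\right)^{2}}{-39} + \frac{150}{197}}{6} = -8 + \frac{24^{2} \left(- \frac{1}{39}\right) + 150 \cdot \frac{1}{197}}{6} = -8 + \frac{576 \left(- \frac{1}{39}\right) + \frac{150}{197}}{6} = -8 + \frac{- \frac{192}{13} + \frac{150}{197}}{6} = -8 + \frac{1}{6} \left(- \frac{35874}{2561}\right) = -8 - \frac{5979}{2561} = - \frac{26467}{2561} \approx -10.335$)
$\frac{1}{\left(-18\right) \left(-3\right) + U} = \frac{1}{\left(-18\right) \left(-3\right) - \frac{26467}{2561}} = \frac{1}{54 - \frac{26467}{2561}} = \frac{1}{\frac{111827}{2561}} = \frac{2561}{111827}$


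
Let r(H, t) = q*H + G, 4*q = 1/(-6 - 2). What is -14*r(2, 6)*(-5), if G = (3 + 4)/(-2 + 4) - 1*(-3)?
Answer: 3605/8 ≈ 450.63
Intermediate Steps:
q = -1/32 (q = 1/(4*(-6 - 2)) = (¼)/(-8) = (¼)*(-⅛) = -1/32 ≈ -0.031250)
G = 13/2 (G = 7/2 + 3 = 13/2 ≈ 6.5000)
r(H, t) = 13/2 - H/32 (r(H, t) = -H/32 + 13/2 = 13/2 - H/32)
-14*r(2, 6)*(-5) = -14*(13/2 - 1/32*2)*(-5) = -14*(13/2 - 1/16)*(-5) = -14*103/16*(-5) = -721/8*(-5) = 3605/8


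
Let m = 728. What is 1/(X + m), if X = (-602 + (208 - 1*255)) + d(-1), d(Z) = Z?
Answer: 1/78 ≈ 0.012821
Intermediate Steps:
X = -650 (X = (-602 + (208 - 1*255)) - 1 = (-602 + (208 - 255)) - 1 = (-602 - 47) - 1 = -649 - 1 = -650)
1/(X + m) = 1/(-650 + 728) = 1/78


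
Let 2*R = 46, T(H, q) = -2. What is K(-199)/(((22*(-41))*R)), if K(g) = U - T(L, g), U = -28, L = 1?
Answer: 13/10373 ≈ 0.0012533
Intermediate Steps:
R = 23 (R = (½)*46 = 23)
K(g) = -26 (K(g) = -28 - 1*(-2) = -28 + 2 = -26)
K(-199)/(((22*(-41))*R)) = -26/((22*(-41))*23) = -26/((-902*23)) = -26/(-20746) = -26*(-1/20746) = 13/10373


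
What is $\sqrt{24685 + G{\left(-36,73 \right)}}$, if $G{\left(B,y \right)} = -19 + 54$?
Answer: $4 \sqrt{1545} \approx 157.23$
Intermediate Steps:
$G{\left(B,y \right)} = 35$
$\sqrt{24685 + G{\left(-36,73 \right)}} = \sqrt{24685 + 35} = \sqrt{24720} = 4 \sqrt{1545}$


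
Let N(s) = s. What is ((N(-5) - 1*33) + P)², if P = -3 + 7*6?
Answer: 1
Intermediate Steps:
P = 39 (P = -3 + 42 = 39)
((N(-5) - 1*33) + P)² = ((-5 - 1*33) + 39)² = ((-5 - 33) + 39)² = (-38 + 39)² = 1² = 1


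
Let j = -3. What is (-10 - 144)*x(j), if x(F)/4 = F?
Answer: 1848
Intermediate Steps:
x(F) = 4*F
(-10 - 144)*x(j) = (-10 - 144)*(4*(-3)) = -154*(-12) = 1848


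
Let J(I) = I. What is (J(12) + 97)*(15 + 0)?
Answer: 1635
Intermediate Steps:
(J(12) + 97)*(15 + 0) = (12 + 97)*(15 + 0) = 109*15 = 1635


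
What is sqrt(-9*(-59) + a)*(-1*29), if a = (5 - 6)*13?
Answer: -29*sqrt(518) ≈ -660.03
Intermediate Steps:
a = -13 (a = -1*13 = -13)
sqrt(-9*(-59) + a)*(-1*29) = sqrt(-9*(-59) - 13)*(-1*29) = sqrt(531 - 13)*(-29) = sqrt(518)*(-29) = -29*sqrt(518)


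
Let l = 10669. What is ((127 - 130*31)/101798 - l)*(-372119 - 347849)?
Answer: 390973858011760/50899 ≈ 7.6814e+9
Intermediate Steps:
((127 - 130*31)/101798 - l)*(-372119 - 347849) = ((127 - 130*31)/101798 - 1*10669)*(-372119 - 347849) = ((127 - 4030)*(1/101798) - 10669)*(-719968) = (-3903*1/101798 - 10669)*(-719968) = (-3903/101798 - 10669)*(-719968) = -1086086765/101798*(-719968) = 390973858011760/50899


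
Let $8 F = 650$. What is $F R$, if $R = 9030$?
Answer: $\frac{1467375}{2} \approx 7.3369 \cdot 10^{5}$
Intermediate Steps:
$F = \frac{325}{4}$ ($F = \frac{1}{8} \cdot 650 = \frac{325}{4} \approx 81.25$)
$F R = \frac{325}{4} \cdot 9030 = \frac{1467375}{2}$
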